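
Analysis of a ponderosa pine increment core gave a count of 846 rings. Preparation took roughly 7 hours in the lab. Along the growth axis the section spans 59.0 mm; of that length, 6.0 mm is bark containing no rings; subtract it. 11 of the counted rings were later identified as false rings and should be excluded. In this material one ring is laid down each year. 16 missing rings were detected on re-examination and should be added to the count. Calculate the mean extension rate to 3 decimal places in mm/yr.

Adjusted count: 846 − 11 + 16 = 851 rings.
Net length = 59.0 − 6.0 = 53.0 mm.
Extension rate ≈ 53.0 / 851 = 0.062 mm/yr.

0.062 mm/yr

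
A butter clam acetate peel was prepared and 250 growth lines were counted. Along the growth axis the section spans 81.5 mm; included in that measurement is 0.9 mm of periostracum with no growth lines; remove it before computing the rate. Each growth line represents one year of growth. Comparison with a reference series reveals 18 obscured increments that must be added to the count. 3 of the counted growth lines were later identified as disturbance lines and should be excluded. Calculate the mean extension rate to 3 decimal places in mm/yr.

After corrections the count is 250 − 3 + 18 = 265 growth lines.
Removing the 0.9 mm offcut leaves 81.5 − 0.9 = 80.6 mm.
Mean rate = 80.6 mm / 265 years ≈ 0.304 mm/yr.

0.304 mm/yr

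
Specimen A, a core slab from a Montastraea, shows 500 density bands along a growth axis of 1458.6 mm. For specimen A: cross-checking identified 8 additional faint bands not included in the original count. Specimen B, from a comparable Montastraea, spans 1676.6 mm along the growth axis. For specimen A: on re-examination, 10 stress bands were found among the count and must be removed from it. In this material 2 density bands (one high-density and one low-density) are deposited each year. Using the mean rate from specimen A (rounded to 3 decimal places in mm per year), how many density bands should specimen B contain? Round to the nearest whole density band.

Specimen A: true density band count = 500 − 10 + 8 = 498.
Specimen A: 498 density bands at 2 per year is 498 / 2 = 249 years.
A: Extension rate ≈ 1458.6 / 249 = 5.858 mm per year.
B spans 1676.6 / 5.858 = 286.21 years; at 2 density bands per year that is 286.21 × 2 ≈ 572 density bands.

572 density bands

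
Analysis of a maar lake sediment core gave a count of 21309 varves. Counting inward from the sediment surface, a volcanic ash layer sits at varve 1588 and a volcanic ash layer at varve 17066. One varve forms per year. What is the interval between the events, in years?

17066 − 1588 = 15478 varves lie between the two events.
One varve per year makes the interval 15478 years.

15478 years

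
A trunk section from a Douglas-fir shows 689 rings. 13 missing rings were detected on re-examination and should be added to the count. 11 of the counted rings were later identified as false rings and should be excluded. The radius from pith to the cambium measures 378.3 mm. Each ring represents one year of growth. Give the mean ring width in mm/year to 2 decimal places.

True ring count = 689 − 11 + 13 = 691.
Extension rate ≈ 378.3 / 691 = 0.55 mm/year.

0.55 mm/year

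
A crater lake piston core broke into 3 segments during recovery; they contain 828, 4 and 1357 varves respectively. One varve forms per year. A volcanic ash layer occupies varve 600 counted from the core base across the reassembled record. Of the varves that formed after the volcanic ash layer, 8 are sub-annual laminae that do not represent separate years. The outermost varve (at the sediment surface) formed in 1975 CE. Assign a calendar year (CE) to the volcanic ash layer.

Total varves = 828 + 4 + 1357 = 2189.
Between varve 600 and the sediment surface there are 2189 − 600 = 1589 varves.
Removing the 8 false varves leaves 1589 − 8 = 1581 true varves beyond the volcanic ash layer.
The varve at the sediment surface is 1975 CE, so the volcanic ash layer dates to 1975 − 1581 = 394 CE.

394 CE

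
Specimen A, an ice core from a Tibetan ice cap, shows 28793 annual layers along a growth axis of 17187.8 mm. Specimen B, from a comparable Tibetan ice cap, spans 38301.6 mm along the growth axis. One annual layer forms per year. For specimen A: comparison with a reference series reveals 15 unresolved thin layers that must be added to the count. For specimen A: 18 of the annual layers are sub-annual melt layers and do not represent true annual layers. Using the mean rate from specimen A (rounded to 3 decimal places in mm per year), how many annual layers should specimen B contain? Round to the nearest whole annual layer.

Specimen A: true annual layer count = 28793 − 18 + 15 = 28790.
A: Extension rate ≈ 17187.8 / 28790 = 0.597 mm per year.
For B, 38301.6 / 0.597 = 64156.78 years ≈ 64157 annual layers.

64157 annual layers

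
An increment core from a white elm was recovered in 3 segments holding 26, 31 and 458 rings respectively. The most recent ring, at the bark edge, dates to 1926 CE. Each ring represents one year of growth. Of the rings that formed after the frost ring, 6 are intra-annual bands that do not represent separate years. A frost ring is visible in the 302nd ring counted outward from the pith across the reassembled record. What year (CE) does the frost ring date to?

Total rings = 26 + 31 + 458 = 515.
The frost ring sits at ring 302 from the pith, so 515 − 302 = 213 rings formed after it.
Excluding 6 false rings: 213 − 6 = 207.
1926 − 207 = 1719 CE.

1719 CE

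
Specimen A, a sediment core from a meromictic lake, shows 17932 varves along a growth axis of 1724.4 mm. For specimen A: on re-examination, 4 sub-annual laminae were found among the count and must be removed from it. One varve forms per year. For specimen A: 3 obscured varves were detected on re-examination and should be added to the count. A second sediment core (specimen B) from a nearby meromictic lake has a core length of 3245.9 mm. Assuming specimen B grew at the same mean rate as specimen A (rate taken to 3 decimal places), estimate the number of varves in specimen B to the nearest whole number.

Specimen A: adjusted count: 17932 − 4 + 3 = 17931 varves.
A: Mean rate = 1724.4 mm / 17931 years ≈ 0.096 mm/yr.
B spans 3245.9 / 0.096 = 33811.46 years ≈ 33811 varves.

33811 varves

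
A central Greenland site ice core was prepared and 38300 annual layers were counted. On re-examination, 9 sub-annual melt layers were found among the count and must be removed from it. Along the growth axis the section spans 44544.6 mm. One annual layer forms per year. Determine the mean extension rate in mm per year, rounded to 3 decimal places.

1.163 mm per year

Correcting the raw count gives 38300 − 9 = 38291 true annual layers.
Mean rate = 44544.6 mm / 38291 years ≈ 1.163 mm per year.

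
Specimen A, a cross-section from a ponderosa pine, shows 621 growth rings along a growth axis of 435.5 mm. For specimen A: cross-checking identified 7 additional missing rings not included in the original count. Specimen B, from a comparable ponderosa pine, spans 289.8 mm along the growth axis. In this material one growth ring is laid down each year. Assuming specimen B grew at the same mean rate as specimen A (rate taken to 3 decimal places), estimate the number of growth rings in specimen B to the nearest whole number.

418 growth rings

Specimen A: correcting the raw count gives 621 + 7 = 628 true growth rings.
A: Extension rate ≈ 435.5 / 628 = 0.693 mm/year.
B spans 289.8 / 0.693 = 418.18 years ≈ 418 growth rings.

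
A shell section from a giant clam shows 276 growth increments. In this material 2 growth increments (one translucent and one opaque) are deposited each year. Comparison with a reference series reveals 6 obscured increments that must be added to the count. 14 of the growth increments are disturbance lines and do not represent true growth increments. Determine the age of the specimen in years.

134 yr

True growth increment count = 276 − 14 + 6 = 268.
268 growth increments at 2 per year is 268 / 2 = 134 years.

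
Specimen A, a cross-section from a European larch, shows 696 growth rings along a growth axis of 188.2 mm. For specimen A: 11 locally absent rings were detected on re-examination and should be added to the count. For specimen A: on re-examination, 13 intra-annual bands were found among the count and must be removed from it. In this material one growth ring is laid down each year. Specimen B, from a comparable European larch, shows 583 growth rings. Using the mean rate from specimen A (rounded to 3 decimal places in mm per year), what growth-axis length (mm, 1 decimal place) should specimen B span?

Specimen A: true growth ring count = 696 − 13 + 11 = 694.
A: Extension rate ≈ 188.2 / 694 = 0.271 mm/year.
For B, 0.271 mm/year × 583 years = 158.0 mm.

158.0 mm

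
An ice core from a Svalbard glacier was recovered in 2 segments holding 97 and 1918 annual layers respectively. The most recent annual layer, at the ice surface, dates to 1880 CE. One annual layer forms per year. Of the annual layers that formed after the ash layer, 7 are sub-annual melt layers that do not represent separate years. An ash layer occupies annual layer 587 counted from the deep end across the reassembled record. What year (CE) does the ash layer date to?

Total annual layers = 97 + 1918 = 2015.
2015 − 587 = 1428 annual layers lie beyond the ash layer toward the ice surface.
Removing the 7 false annual layers leaves 1428 − 7 = 1421 true annual layers beyond the ash layer.
1880 − 1421 = 459 CE.

459 CE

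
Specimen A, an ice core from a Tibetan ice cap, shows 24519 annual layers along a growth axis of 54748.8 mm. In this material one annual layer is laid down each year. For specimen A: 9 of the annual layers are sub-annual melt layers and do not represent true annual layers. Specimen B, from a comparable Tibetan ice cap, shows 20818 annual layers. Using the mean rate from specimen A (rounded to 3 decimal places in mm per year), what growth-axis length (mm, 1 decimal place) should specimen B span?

Specimen A: after corrections the count is 24519 − 9 = 24510 annual layers.
A: Extension rate ≈ 54748.8 / 24510 = 2.234 mm/year.
Length of B = 2.234 × 20818 = 46507.4 mm.

46507.4 mm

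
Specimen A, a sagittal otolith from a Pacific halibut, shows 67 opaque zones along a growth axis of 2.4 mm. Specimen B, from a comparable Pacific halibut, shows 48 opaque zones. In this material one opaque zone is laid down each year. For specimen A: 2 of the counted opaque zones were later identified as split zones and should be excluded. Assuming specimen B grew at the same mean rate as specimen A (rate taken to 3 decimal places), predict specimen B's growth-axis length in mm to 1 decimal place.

1.8 mm

Specimen A: true opaque zone count = 67 − 2 = 65.
A: 2.4 mm over 65 years gives 2.4 / 65 ≈ 0.037 mm/yr.
B's length ≈ 0.037 × 48 = 1.8 mm.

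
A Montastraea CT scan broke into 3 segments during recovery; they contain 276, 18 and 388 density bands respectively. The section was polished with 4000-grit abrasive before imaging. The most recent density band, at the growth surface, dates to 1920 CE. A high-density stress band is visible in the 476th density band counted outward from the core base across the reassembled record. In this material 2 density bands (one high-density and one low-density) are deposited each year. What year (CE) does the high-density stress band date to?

Total density bands = 276 + 18 + 388 = 682.
682 − 476 = 206 density bands lie beyond the high-density stress band toward the growth surface.
Dividing by 2 density bands per year: 206 / 2 = 103 years.
The density band at the growth surface is 1920 CE, so the high-density stress band dates to 1920 − 103 = 1817 CE.

1817 CE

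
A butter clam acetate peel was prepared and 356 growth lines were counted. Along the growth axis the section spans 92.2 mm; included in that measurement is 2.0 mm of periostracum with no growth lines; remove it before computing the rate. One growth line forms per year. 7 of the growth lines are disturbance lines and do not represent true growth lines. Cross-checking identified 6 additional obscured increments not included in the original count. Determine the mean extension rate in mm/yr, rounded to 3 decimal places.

0.254 mm/yr

Adjusted count: 356 − 7 + 6 = 355 growth lines.
Removing the 2.0 mm offcut leaves 92.2 − 2.0 = 90.2 mm.
Mean rate = 90.2 mm / 355 years ≈ 0.254 mm/yr.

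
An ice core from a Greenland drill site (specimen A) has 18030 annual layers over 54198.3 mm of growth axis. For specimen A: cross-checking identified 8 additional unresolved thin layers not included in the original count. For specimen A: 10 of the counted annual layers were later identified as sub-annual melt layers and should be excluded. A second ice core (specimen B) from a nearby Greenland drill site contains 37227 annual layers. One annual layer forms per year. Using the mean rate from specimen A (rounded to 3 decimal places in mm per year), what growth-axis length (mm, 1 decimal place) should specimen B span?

Specimen A: correcting the raw count gives 18030 − 10 + 8 = 18028 true annual layers.
A: Mean rate = 54198.3 mm / 18028 years ≈ 3.006 mm/year.
Length of B = 3.006 × 37227 = 111904.4 mm.

111904.4 mm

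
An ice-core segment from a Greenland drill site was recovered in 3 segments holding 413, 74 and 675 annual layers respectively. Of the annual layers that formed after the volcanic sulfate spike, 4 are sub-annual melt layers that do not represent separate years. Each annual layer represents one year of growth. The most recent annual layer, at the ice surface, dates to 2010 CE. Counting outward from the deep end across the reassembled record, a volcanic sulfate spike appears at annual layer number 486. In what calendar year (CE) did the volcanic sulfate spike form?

1338 CE

Total annual layers = 413 + 74 + 675 = 1162.
1162 − 486 = 676 annual layers lie beyond the volcanic sulfate spike toward the ice surface.
676 − 4 false = 672 true annual layers after the volcanic sulfate spike.
The annual layer at the ice surface is 2010 CE, so the volcanic sulfate spike dates to 2010 − 672 = 1338 CE.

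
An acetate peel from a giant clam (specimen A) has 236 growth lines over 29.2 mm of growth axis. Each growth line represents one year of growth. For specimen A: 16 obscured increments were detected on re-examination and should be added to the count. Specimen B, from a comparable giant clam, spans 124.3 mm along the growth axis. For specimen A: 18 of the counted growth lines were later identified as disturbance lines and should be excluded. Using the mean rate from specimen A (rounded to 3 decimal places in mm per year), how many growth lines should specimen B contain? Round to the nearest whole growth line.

Specimen A: adjusted count: 236 − 18 + 16 = 234 growth lines.
A: Mean rate = 29.2 mm / 234 years ≈ 0.125 mm/year.
Specimen B: 124.3 mm / 0.125 mm per year = 994.40 years ≈ 994 growth lines.

994 growth lines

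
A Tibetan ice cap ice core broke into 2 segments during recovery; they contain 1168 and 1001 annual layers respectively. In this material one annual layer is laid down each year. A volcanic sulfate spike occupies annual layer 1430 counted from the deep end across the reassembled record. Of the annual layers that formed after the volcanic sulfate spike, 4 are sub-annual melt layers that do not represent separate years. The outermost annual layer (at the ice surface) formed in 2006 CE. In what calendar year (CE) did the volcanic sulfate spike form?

1271 CE

Total annual layers = 1168 + 1001 = 2169.
The volcanic sulfate spike sits at annual layer 1430 from the deep end, so 2169 − 1430 = 739 annual layers formed after it.
739 − 4 false = 735 true annual layers after the volcanic sulfate spike.
2006 − 735 = 1271 CE.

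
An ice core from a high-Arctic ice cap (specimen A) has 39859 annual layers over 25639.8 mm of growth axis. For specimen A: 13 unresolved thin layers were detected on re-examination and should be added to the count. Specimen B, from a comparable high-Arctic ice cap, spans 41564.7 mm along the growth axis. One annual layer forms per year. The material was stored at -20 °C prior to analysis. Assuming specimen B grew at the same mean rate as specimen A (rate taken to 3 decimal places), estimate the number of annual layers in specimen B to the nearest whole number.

Specimen A: true annual layer count = 39859 + 13 = 39872.
A: Extension rate ≈ 25639.8 / 39872 = 0.643 mm/yr.
B spans 41564.7 / 0.643 = 64641.84 years ≈ 64642 annual layers.

64642 annual layers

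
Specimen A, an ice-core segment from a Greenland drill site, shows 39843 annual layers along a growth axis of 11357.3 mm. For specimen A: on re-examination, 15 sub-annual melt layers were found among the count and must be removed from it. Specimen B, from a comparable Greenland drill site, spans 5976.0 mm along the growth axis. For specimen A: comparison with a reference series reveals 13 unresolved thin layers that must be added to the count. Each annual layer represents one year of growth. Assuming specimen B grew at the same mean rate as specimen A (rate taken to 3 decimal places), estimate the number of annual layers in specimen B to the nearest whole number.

20968 annual layers

Specimen A: adjusted count: 39843 − 15 + 13 = 39841 annual layers.
A: Extension rate ≈ 11357.3 / 39841 = 0.285 mm/year.
B spans 5976.0 / 0.285 = 20968.42 years ≈ 20968 annual layers.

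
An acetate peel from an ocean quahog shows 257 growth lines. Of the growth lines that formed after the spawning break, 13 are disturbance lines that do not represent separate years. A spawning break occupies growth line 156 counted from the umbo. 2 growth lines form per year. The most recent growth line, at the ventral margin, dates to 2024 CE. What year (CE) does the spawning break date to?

The spawning break sits at growth line 156 from the umbo, so 257 − 156 = 101 growth lines formed after it.
101 − 13 false = 88 true growth lines after the spawning break.
With 2 growth lines per year, 88 / 2 = 44 years.
Counting back 44 years from 2024 CE places the spawning break in 2024 − 44 = 1980 CE.

1980 CE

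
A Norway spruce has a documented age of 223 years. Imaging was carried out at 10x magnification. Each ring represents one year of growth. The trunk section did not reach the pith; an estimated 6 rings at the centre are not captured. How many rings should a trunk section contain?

217 rings

At one ring per year, 223 years correspond to 223 rings.
Subtracting the 6 rings not captured gives 223 − 6 = 217 rings in the record.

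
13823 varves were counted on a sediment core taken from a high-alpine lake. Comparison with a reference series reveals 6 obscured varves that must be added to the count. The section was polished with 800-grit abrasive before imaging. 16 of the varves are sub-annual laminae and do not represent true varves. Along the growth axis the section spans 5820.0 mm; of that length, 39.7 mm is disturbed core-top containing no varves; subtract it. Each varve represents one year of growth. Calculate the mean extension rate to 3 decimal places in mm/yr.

0.418 mm/yr

After corrections the count is 13823 − 16 + 6 = 13813 varves.
Net length = 5820.0 − 39.7 = 5780.3 mm.
5780.3 mm over 13813 years gives 5780.3 / 13813 ≈ 0.418 mm/yr.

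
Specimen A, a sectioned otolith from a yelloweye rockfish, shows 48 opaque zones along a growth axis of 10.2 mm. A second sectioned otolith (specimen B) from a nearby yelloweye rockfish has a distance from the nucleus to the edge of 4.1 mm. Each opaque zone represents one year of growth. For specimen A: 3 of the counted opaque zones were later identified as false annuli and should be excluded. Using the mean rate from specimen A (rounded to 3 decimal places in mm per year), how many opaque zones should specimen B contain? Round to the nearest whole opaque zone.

18 opaque zones

Specimen A: adjusted count: 48 − 3 = 45 opaque zones.
A: Mean rate = 10.2 mm / 45 years ≈ 0.227 mm/year.
Specimen B: 4.1 mm / 0.227 mm per year = 18.06 years ≈ 18 opaque zones.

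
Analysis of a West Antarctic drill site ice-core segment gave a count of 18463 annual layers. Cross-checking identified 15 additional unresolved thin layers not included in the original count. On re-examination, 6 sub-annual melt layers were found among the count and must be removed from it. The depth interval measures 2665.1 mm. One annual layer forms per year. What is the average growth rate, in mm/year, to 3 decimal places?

True annual layer count = 18463 − 6 + 15 = 18472.
Extension rate ≈ 2665.1 / 18472 = 0.144 mm/year.

0.144 mm/year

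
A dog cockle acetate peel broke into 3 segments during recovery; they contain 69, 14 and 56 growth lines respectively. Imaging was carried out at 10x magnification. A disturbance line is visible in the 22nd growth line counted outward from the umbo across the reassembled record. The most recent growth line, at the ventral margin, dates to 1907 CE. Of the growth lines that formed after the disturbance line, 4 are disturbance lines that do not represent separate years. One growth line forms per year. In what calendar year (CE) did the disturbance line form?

1794 CE

Total growth lines = 69 + 14 + 56 = 139.
The disturbance line sits at growth line 22 from the umbo, so 139 − 22 = 117 growth lines formed after it.
Removing the 4 false growth lines leaves 117 − 4 = 113 true growth lines beyond the disturbance line.
Counting back 113 years from 1907 CE places the disturbance line in 1907 − 113 = 1794 CE.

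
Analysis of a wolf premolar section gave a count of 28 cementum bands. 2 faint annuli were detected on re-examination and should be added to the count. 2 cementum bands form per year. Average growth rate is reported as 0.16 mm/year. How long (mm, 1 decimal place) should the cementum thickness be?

2.4 mm

Adjusted count: 28 + 2 = 30 cementum bands.
30 cementum bands at 2 per year is 30 / 2 = 15 years.
Length ≈ 0.16 × 15 = 2.4 mm.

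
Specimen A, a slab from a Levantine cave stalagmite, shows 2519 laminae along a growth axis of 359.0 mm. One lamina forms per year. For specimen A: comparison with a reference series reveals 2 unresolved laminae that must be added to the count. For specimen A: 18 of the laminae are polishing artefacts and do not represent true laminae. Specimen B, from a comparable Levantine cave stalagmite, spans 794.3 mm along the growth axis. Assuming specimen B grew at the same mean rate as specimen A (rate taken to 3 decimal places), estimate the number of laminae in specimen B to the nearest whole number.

5555 laminae

Specimen A: after corrections the count is 2519 − 18 + 2 = 2503 laminae.
A: Extension rate ≈ 359.0 / 2503 = 0.143 mm per year.
For B, 794.3 / 0.143 = 5554.55 years ≈ 5555 laminae.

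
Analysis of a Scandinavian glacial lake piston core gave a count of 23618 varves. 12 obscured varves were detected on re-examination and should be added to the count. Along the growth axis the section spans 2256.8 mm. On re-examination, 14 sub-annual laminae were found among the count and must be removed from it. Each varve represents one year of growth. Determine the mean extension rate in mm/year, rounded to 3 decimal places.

Correcting the raw count gives 23618 − 14 + 12 = 23616 true varves.
2256.8 mm over 23616 years gives 2256.8 / 23616 ≈ 0.096 mm/year.

0.096 mm/year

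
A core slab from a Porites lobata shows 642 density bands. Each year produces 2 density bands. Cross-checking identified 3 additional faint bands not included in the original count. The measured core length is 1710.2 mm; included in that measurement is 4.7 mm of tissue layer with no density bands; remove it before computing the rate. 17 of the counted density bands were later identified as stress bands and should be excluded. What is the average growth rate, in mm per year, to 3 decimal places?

Adjusted count: 642 − 17 + 3 = 628 density bands.
With 2 density bands per year, 628 / 2 = 314 years.
Removing the 4.7 mm offcut leaves 1710.2 − 4.7 = 1705.5 mm.
1705.5 mm over 314 years gives 1705.5 / 314 ≈ 5.432 mm per year.

5.432 mm per year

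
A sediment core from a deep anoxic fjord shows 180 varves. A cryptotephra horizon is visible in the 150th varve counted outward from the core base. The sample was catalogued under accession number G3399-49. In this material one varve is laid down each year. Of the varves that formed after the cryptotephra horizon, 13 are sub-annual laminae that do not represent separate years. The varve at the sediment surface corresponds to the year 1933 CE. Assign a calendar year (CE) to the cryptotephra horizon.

1916 CE

Between varve 150 and the sediment surface there are 180 − 150 = 30 varves.
Excluding 13 false varves: 30 − 13 = 17.
The varve at the sediment surface is 1933 CE, so the cryptotephra horizon dates to 1933 − 17 = 1916 CE.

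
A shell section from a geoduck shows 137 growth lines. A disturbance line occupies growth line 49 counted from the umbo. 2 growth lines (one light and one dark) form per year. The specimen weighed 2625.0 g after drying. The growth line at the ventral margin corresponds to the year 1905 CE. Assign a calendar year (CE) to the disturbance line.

137 − 49 = 88 growth lines lie beyond the disturbance line toward the ventral margin.
With 2 growth lines per year, 88 / 2 = 44 years.
Counting back 44 years from 1905 CE places the disturbance line in 1905 − 44 = 1861 CE.

1861 CE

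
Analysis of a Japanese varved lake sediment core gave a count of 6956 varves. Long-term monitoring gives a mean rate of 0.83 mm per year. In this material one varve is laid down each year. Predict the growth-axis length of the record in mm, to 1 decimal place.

6956 years of growth are recorded.
6956 years at 0.83 mm/year gives 0.83 × 6956 = 5773.5 mm.

5773.5 mm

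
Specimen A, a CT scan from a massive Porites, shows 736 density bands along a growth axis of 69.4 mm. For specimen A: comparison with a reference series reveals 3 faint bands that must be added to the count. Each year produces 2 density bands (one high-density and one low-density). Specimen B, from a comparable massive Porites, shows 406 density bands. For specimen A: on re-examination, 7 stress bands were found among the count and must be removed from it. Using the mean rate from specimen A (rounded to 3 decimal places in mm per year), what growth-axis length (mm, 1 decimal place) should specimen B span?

Specimen A: correcting the raw count gives 736 − 7 + 3 = 732 true density bands.
Specimen A: dividing by 2 density bands per year: 732 / 2 = 366 years.
A: Extension rate ≈ 69.4 / 366 = 0.190 mm/yr.
Specimen B: 406 density bands at 2 per year is 406 / 2 = 203 years. For B, 0.190 mm/year × 203 years = 38.6 mm.

38.6 mm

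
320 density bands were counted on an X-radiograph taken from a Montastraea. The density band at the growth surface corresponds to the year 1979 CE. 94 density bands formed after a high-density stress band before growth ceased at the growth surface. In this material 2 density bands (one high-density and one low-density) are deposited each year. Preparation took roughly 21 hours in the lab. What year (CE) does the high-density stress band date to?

1932 CE

94 density bands post-date the high-density stress band.
94 density bands at 2 per year is 94 / 2 = 47 years.
The density band at the growth surface is 1979 CE, so the high-density stress band dates to 1979 − 47 = 1932 CE.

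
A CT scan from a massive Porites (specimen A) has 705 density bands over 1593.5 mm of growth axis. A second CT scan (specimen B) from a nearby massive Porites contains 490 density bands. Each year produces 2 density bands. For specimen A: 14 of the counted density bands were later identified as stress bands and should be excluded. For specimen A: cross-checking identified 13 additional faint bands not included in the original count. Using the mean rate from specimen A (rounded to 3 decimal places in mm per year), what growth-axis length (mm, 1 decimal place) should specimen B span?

1109.1 mm

Specimen A: correcting the raw count gives 705 − 14 + 13 = 704 true density bands.
Specimen A: dividing by 2 density bands per year: 704 / 2 = 352 years.
A: 1593.5 mm over 352 years gives 1593.5 / 352 ≈ 4.527 mm/year.
Specimen B: with 2 density bands per year, 490 / 2 = 245 years. B's length ≈ 4.527 × 245 = 1109.1 mm.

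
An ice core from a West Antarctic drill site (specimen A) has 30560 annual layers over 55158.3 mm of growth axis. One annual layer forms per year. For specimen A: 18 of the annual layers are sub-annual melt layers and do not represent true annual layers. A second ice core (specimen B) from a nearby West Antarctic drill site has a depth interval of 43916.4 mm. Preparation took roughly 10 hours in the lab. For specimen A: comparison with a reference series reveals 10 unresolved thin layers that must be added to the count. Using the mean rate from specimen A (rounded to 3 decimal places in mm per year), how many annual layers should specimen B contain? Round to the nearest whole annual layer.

Specimen A: true annual layer count = 30560 − 18 + 10 = 30552.
A: Mean rate = 55158.3 mm / 30552 years ≈ 1.805 mm/yr.
B spans 43916.4 / 1.805 = 24330.42 years ≈ 24330 annual layers.

24330 annual layers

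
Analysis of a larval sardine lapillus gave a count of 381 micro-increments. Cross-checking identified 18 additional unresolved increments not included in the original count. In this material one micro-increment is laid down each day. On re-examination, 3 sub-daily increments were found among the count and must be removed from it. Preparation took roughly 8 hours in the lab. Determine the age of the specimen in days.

After corrections the count is 381 − 3 + 18 = 396 micro-increments.
With a one-to-one micro-increment periodicity this is 396 days.

396 days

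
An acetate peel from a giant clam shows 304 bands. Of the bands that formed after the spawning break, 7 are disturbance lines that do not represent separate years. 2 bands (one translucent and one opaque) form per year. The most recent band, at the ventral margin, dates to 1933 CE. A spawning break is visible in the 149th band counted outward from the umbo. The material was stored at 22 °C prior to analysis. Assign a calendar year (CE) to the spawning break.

304 − 149 = 155 bands lie beyond the spawning break toward the ventral margin.
155 − 7 false = 148 true bands after the spawning break.
With 2 bands per year, 148 / 2 = 74 years.
1933 − 74 = 1859 CE.

1859 CE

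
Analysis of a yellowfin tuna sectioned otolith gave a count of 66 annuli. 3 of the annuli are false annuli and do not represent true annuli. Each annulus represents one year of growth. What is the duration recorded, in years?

True annulus count = 66 − 3 = 63.
At one annulus per year, that is 63 years.

63 years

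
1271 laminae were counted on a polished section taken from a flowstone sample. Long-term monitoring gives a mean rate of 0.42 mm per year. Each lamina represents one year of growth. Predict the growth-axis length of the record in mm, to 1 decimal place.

533.8 mm

1271 years of growth are recorded.
Predicted length = 0.42 mm/year × 1271 years = 533.8 mm.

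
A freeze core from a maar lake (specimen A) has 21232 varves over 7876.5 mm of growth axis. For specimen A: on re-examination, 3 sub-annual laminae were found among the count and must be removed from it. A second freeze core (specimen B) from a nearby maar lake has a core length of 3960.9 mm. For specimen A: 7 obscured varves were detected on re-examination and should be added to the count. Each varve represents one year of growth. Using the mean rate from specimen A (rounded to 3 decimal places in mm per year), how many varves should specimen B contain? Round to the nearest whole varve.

10676 varves

Specimen A: correcting the raw count gives 21232 − 3 + 7 = 21236 true varves.
A: Mean rate = 7876.5 mm / 21236 years ≈ 0.371 mm/year.
Specimen B: 3960.9 mm / 0.371 mm per year = 10676.28 years ≈ 10676 varves.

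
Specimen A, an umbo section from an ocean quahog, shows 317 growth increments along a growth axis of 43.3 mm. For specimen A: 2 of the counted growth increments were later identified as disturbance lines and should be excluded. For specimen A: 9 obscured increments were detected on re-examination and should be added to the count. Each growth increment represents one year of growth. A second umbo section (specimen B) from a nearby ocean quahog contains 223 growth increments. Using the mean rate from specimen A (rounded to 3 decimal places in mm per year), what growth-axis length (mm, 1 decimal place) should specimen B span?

Specimen A: after corrections the count is 317 − 2 + 9 = 324 growth increments.
A: Mean rate = 43.3 mm / 324 years ≈ 0.134 mm/yr.
B's length ≈ 0.134 × 223 = 29.9 mm.

29.9 mm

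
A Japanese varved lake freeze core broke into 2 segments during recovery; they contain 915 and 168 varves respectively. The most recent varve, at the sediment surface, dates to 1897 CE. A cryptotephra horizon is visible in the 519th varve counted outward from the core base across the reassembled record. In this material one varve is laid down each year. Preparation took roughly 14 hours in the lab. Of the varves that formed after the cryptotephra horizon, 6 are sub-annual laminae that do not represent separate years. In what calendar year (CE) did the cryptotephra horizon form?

Total varves = 915 + 168 = 1083.
Between varve 519 and the sediment surface there are 1083 − 519 = 564 varves.
Excluding 6 false varves: 564 − 6 = 558.
The varve at the sediment surface is 1897 CE, so the cryptotephra horizon dates to 1897 − 558 = 1339 CE.

1339 CE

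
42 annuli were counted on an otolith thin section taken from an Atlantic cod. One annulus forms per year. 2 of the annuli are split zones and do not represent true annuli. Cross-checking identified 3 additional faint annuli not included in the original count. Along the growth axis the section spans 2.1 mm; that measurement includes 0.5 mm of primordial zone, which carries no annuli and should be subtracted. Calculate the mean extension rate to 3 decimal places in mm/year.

0.037 mm/year

True annulus count = 42 − 2 + 3 = 43.
Removing the 0.5 mm offcut leaves 2.1 − 0.5 = 1.6 mm.
Mean rate = 1.6 mm / 43 years ≈ 0.037 mm/year.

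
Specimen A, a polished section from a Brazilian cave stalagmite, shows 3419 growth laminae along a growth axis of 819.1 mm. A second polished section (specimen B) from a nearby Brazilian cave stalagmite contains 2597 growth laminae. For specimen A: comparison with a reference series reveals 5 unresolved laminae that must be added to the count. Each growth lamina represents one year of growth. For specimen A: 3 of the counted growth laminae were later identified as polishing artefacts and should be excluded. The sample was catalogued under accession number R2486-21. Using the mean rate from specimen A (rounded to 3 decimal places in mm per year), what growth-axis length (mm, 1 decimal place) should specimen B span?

Specimen A: correcting the raw count gives 3419 − 3 + 5 = 3421 true growth laminae.
A: Extension rate ≈ 819.1 / 3421 = 0.239 mm/year.
For B, 0.239 mm/year × 2597 years = 620.7 mm.

620.7 mm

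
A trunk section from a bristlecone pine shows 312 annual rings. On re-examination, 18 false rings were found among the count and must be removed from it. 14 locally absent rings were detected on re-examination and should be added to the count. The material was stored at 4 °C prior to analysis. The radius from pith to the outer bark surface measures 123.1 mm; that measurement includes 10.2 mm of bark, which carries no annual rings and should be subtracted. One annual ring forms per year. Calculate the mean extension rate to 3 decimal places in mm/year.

Correcting the raw count gives 312 − 18 + 14 = 308 true annual rings.
Removing the 10.2 mm offcut leaves 123.1 − 10.2 = 112.9 mm.
112.9 mm over 308 years gives 112.9 / 308 ≈ 0.367 mm/year.

0.367 mm/year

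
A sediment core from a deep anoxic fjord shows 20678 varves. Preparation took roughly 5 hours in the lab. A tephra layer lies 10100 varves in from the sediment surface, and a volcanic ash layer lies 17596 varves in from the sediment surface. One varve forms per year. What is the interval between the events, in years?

7496 yr

Separation: 17596 − 10100 = 7496 varves.
One varve per year makes the interval 7496 years.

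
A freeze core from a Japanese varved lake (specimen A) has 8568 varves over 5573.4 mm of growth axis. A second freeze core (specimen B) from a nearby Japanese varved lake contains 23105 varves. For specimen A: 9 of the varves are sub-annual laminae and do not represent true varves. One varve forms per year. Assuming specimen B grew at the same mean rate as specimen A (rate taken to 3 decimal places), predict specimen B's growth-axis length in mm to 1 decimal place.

Specimen A: adjusted count: 8568 − 9 = 8559 varves.
A: Extension rate ≈ 5573.4 / 8559 = 0.651 mm/year.
B's length ≈ 0.651 × 23105 = 15041.4 mm.

15041.4 mm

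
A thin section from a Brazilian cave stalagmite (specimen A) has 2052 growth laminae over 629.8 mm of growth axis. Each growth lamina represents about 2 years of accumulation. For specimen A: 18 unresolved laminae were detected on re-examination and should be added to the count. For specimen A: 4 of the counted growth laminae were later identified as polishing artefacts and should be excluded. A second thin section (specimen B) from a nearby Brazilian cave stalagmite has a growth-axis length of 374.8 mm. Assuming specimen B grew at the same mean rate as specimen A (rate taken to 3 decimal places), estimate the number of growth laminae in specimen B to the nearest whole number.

1233 growth laminae

Specimen A: correcting the raw count gives 2052 − 4 + 18 = 2066 true growth laminae.
Specimen A: 2066 growth laminae at 2 years each span 2066 × 2 = 4132 years.
A: Extension rate ≈ 629.8 / 4132 = 0.152 mm/year.
For B, 374.8 / 0.152 = 2465.79 years; at 2 years per growth lamina that is 2465.79 / 2 ≈ 1233 growth laminae.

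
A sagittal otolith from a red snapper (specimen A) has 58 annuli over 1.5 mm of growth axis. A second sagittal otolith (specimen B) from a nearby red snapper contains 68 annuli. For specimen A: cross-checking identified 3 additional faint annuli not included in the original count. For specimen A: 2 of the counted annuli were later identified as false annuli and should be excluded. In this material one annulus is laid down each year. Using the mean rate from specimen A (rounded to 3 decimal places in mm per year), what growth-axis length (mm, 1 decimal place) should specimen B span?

Specimen A: true annulus count = 58 − 2 + 3 = 59.
A: 1.5 mm over 59 years gives 1.5 / 59 ≈ 0.025 mm/yr.
B's length ≈ 0.025 × 68 = 1.7 mm.

1.7 mm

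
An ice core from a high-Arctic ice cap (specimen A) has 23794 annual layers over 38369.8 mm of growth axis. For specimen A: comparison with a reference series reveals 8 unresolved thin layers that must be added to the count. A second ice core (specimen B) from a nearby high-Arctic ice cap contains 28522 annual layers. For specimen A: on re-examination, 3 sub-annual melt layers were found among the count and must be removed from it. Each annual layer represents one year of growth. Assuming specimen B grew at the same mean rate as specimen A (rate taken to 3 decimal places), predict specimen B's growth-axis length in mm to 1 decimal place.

45977.5 mm

Specimen A: correcting the raw count gives 23794 − 3 + 8 = 23799 true annual layers.
A: 38369.8 mm over 23799 years gives 38369.8 / 23799 ≈ 1.612 mm per year.
For B, 1.612 mm/year × 28522 years = 45977.5 mm.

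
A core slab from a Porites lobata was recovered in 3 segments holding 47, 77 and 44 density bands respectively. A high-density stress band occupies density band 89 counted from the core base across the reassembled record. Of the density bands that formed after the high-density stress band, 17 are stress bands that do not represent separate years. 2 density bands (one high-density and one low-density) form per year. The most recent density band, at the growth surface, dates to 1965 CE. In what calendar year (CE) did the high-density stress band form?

1934 CE

Total density bands = 47 + 77 + 44 = 168.
168 − 89 = 79 density bands lie beyond the high-density stress band toward the growth surface.
79 − 17 false = 62 true density bands after the high-density stress band.
Dividing by 2 density bands per year: 62 / 2 = 31 years.
The density band at the growth surface is 1965 CE, so the high-density stress band dates to 1965 − 31 = 1934 CE.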